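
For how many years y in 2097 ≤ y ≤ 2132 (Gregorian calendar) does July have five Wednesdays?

July has 31 days; it has five Wednesdays when Wednesday falls among the first (month-length − 28) days — i.e. when July 1 is one of Wednesday/Tuesday/Monday.
July 1 by year: 2097:Mon✓ 2098:Tue✓ 2099:Wed✓ 2100:Thu 2101:Fri 2102:Sat 2103:Sun 2104:Tue✓ 2105:Wed✓ 2106:Thu 2107:Fri 2108:Sun 2109:Mon✓ 2110:Tue✓ 2111:Wed✓ …(6 more)… 2118:Fri 2119:Sat 2120:Mon✓ 2121:Tue✓ 2122:Wed✓ 2123:Thu 2124:Sat 2125:Sun 2126:Mon✓ 2127:Tue✓ 2128:Thu 2129:Fri 2130:Sat 2131:Sun 2132:Tue✓
Years with five Wednesdays: 2097, 2098, 2099, 2104, 2105, 2109, 2110, 2111, 2115, 2116, 2120, 2121, 2122, 2126, 2127, 2132 → 16.

16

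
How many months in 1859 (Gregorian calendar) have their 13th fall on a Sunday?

Check the 13th of each month of 1859: Jan 13: Thu, Feb 13: Sun, Mar 13: Sun, Apr 13: Wed, May 13: Fri, Jun 13: Mon, Jul 13: Wed, Aug 13: Sat, Sep 13: Tue, Oct 13: Thu, Nov 13: Sun, Dec 13: Tue.
Sunday occurs in February, March, November — 3 months.

3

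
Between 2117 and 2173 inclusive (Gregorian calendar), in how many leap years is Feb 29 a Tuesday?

2

Leap years in 2117–2173: 14 of them.
Feb 29 weekday advances by 5 (mod 7) from one leap year to the next four years later (or differs when a century non-leap intervenes).
Leap-day weekdays: 2120:Thu 2124:Tue✓ 2128:Sun 2132:Fri 2136:Wed 2140:Mon 2144:Sat 2148:Thu 2152:Tue✓ 2156:Sun 2160:Fri 2164:Wed 2168:Mon 2172:Sat
Tuesday: 2124, 2152 → 2.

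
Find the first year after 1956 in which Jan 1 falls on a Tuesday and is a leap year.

1980

Jan 1 advances by 2 weekdays after a leap year and by 1 after a common year.
1956: Jan 1 is Sunday (leap).
1957: Tuesday
1958: Wednesday
1959: Thursday
1960: Friday (leap)
1961: Sunday
1962: Monday
1963: Tuesday
1964: Wednesday (leap)
1965: Friday
1966: Saturday
1967: Sunday
1968: Monday (leap)
1969: Wednesday
1970: Thursday
1971: Friday
1972: Saturday (leap)
1973: Monday
1974: Tuesday
1975: Wednesday
1976: Thursday (leap)
1977: Saturday
1978: Sunday
1979: Monday
1980: Tuesday (leap)
1980 begins on a Tuesday and is a leap year.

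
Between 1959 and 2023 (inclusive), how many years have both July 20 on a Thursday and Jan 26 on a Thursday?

8

Check each year's weekday for July 20 and Jan 26:
  1959: Mon/Mon  1960: Wed/Tue  1961: Thu/Thu ✓  1962: Fri/Fri  1963: Sat/Sat  1964: Mon/Sun  1965: Tue/Tue  1966: Wed/Wed  1967: Thu/Thu ✓  1968: Sat/Fri  1969: Sun/Sun  1970: Mon/Mon  1971: Tue/Tue  1972: Thu/Wed  …(37 more)…  2010: Tue/Tue  2011: Wed/Wed  2012: Fri/Thu  2013: Sat/Sat  2014: Sun/Sun  2015: Mon/Mon  2016: Wed/Tue  2017: Thu/Thu ✓  2018: Fri/Fri  2019: Sat/Sat  2020: Mon/Sun  2021: Tue/Tue  2022: Wed/Wed  2023: Thu/Thu ✓
Both conditions hold in: 1961, 1967, 1978, 1989, 1995, 2006, 2017, 2023 — 8.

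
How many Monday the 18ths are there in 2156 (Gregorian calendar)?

Check the 18th of each month of 2156: Jan 18: Sun, Feb 18: Wed, Mar 18: Thu, Apr 18: Sun, May 18: Tue, Jun 18: Fri, Jul 18: Sun, Aug 18: Wed, Sep 18: Sat, Oct 18: Mon, Nov 18: Thu, Dec 18: Sat.
Monday occurs in October — 1 month.

1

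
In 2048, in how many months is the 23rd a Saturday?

1

Check the 23rd of each month of 2048: Jan 23: Thu, Feb 23: Sun, Mar 23: Mon, Apr 23: Thu, May 23: Sat, Jun 23: Tue, Jul 23: Thu, Aug 23: Sun, Sep 23: Wed, Oct 23: Fri, Nov 23: Mon, Dec 23: Wed.
Saturday occurs in May — 1 month.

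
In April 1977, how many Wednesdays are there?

4

April 1977 has 30 days and begins on Friday.
The first Wednesday is April 6.
Wednesdays fall on 6, 13, 20, 27 — that's 4.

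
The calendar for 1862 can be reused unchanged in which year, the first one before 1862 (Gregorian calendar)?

1851

Two years share a calendar iff Jan 1 falls on the same weekday and both are leap or both are common. 1862: Jan 1 is Wednesday, common year.
1861: Jan 1 Tuesday, common
1860: Jan 1 Sunday, leap
1859: Jan 1 Saturday, common
1858: Jan 1 Friday, common
1857: Jan 1 Thursday, common
1856: Jan 1 Tuesday, leap
1855: Jan 1 Monday, common
1854: Jan 1 Sunday, common
1853: Jan 1 Saturday, common
1852: Jan 1 Thursday, leap
1851: Jan 1 Wednesday, common
1851 matches on both conditions.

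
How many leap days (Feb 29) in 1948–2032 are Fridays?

Leap years in 1948–2032: 22 of them.
Feb 29 weekday advances by 5 (mod 7) from one leap year to the next four years later (or differs when a century non-leap intervenes).
Leap-day weekdays: 1948:Sun 1952:Fri✓ 1956:Wed 1960:Mon 1964:Sat 1968:Thu 1972:Tue 1976:Sun 1980:Fri✓ 1984:Wed 1988:Mon 1992:Sat 1996:Thu 2000:Tue 2004:Sun 2008:Fri✓ 2012:Wed 2016:Mon 2020:Sat 2024:Thu 2028:Tue 2032:Sun
Friday: 1952, 1980, 2008 → 3.

3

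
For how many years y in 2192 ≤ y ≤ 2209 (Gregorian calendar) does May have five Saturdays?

7

May has 31 days; it has five Saturdays when Saturday falls among the first (month-length − 28) days — i.e. when May 1 is one of Saturday/Friday/Thursday.
May 1 by year: 2192:Tue 2193:Wed 2194:Thu✓ 2195:Fri✓ 2196:Sun 2197:Mon 2198:Tue 2199:Wed 2200:Thu✓ 2201:Fri✓ 2202:Sat✓ 2203:Sun 2204:Tue 2205:Wed 2206:Thu✓ 2207:Fri✓ 2208:Sun 2209:Mon
Years with five Saturdays: 2194, 2195, 2200, 2201, 2202, 2206, 2207 → 7.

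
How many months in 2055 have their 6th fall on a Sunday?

Check the 6th of each month of 2055: Jan 6: Wed, Feb 6: Sat, Mar 6: Sat, Apr 6: Tue, May 6: Thu, Jun 6: Sun, Jul 6: Tue, Aug 6: Fri, Sep 6: Mon, Oct 6: Wed, Nov 6: Sat, Dec 6: Mon.
Sunday occurs in June — 1 month.

1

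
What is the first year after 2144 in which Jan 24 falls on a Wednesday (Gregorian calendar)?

From one year to the next, a fixed date's weekday advances by 1, or by 2 when a Feb 29 lies between the two dates.
2144: January 24 is Friday.
2145: Sunday (+2)
2146: Monday (+1)
2147: Tuesday (+1)
2148: Wednesday (+1)
Jan 24 falls on a Wednesday in 2148.

2148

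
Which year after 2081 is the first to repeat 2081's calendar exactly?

2087

Two years share a calendar iff Jan 1 falls on the same weekday and both are leap or both are common. 2081: Jan 1 is Wednesday, common year.
2082: Jan 1 Thursday, common
2083: Jan 1 Friday, common
2084: Jan 1 Saturday, leap
2085: Jan 1 Monday, common
2086: Jan 1 Tuesday, common
2087: Jan 1 Wednesday, common
2087 matches on both conditions.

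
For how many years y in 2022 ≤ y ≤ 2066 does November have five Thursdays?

November has 30 days; it has five Thursdays when Thursday falls among the first (month-length − 28) days — i.e. when November 1 is one of Thursday/Wednesday.
November 1 by year: 2022:Tue 2023:Wed✓ 2024:Fri 2025:Sat 2026:Sun 2027:Mon 2028:Wed✓ 2029:Thu✓ 2030:Fri 2031:Sat 2032:Mon 2033:Tue 2034:Wed✓ 2035:Thu✓ 2036:Sat …(15 more)… 2052:Fri 2053:Sat 2054:Sun 2055:Mon 2056:Wed✓ 2057:Thu✓ 2058:Fri 2059:Sat 2060:Mon 2061:Tue 2062:Wed✓ 2063:Thu✓ 2064:Sat 2065:Sun 2066:Mon
Years with five Thursdays: 2023, 2028, 2029, 2034, 2035, 2040, 2045, 2046, 2051, 2056, 2057, 2062, 2063 → 13.

13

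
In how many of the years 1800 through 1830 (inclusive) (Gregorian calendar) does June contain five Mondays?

June has 30 days; it has five Mondays when Monday falls among the first (month-length − 28) days — i.e. when June 1 is one of Monday/Sunday.
June 1 by year: 1800:Sun✓ 1801:Mon✓ 1802:Tue 1803:Wed 1804:Fri 1805:Sat 1806:Sun✓ 1807:Mon✓ 1808:Wed 1809:Thu 1810:Fri 1811:Sat 1812:Mon✓ 1813:Tue 1814:Wed 1815:Thu 1816:Sat 1817:Sun✓ 1818:Mon✓ 1819:Tue 1820:Thu 1821:Fri 1822:Sat 1823:Sun✓ 1824:Tue 1825:Wed 1826:Thu 1827:Fri 1828:Sun✓ 1829:Mon✓ 1830:Tue
Years with five Mondays: 1800, 1801, 1806, 1807, 1812, 1817, 1818, 1823, 1828, 1829 → 10.

10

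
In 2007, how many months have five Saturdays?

4

A month of length L has five Saturdays iff its first Saturday is on day ≤ L−28 (so day 1–3 in a 31-day month, 1–2 in a 30-day month, day 1 in a leap February).
Checking each month of 2007: Jan starts Mon (31d); Feb starts Thu (28d); Mar starts Thu (31d) ✓; Apr starts Sun (30d); May starts Tue (31d); Jun starts Fri (30d) ✓; Jul starts Sun (31d); Aug starts Wed (31d); Sep starts Sat (30d) ✓; Oct starts Mon (31d); Nov starts Thu (30d); Dec starts Sat (31d) ✓.
Five-Saturday months: March, June, September, December → 4.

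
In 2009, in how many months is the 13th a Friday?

Check the 13th of each month of 2009: Jan 13: Tue, Feb 13: Fri, Mar 13: Fri, Apr 13: Mon, May 13: Wed, Jun 13: Sat, Jul 13: Mon, Aug 13: Thu, Sep 13: Sun, Oct 13: Tue, Nov 13: Fri, Dec 13: Sun.
Friday occurs in February, March, November — 3 months.

3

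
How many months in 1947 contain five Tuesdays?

A month of length L has five Tuesdays iff its first Tuesday is on day ≤ L−28 (so day 1–3 in a 31-day month, 1–2 in a 30-day month, day 1 in a leap February).
Checking each month of 1947: Jan starts Wed (31d); Feb starts Sat (28d); Mar starts Sat (31d); Apr starts Tue (30d) ✓; May starts Thu (31d); Jun starts Sun (30d); Jul starts Tue (31d) ✓; Aug starts Fri (31d); Sep starts Mon (30d) ✓; Oct starts Wed (31d); Nov starts Sat (30d); Dec starts Mon (31d) ✓.
Five-Tuesday months: April, July, September, December → 4.

4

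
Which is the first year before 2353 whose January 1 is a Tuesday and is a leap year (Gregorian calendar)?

2352

Jan 1 advances by 2 weekdays after a leap year and by 1 after a common year.
2353: Jan 1 is Thursday.
2352: Tuesday (leap)
2352 begins on a Tuesday and is a leap year.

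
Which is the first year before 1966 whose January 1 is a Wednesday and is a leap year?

1964

Jan 1 advances by 2 weekdays after a leap year and by 1 after a common year.
1966: Jan 1 is Saturday.
1965: Friday
1964: Wednesday (leap)
1964 begins on a Wednesday and is a leap year.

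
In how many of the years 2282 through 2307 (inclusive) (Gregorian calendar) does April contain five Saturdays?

8

April has 30 days; it has five Saturdays when Saturday falls among the first (month-length − 28) days — i.e. when April 1 is one of Saturday/Friday.
April 1 by year: 2282:Sat✓ 2283:Sun 2284:Tue 2285:Wed 2286:Thu 2287:Fri✓ 2288:Sun 2289:Mon 2290:Tue 2291:Wed 2292:Fri✓ 2293:Sat✓ 2294:Sun 2295:Mon 2296:Wed 2297:Thu 2298:Fri✓ 2299:Sat✓ 2300:Sun 2301:Mon 2302:Tue 2303:Wed 2304:Fri✓ 2305:Sat✓ 2306:Sun 2307:Mon
Years with five Saturdays: 2282, 2287, 2292, 2293, 2298, 2299, 2304, 2305 → 8.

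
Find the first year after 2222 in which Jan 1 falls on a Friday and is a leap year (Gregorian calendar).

Jan 1 advances by 2 weekdays after a leap year and by 1 after a common year.
2222: Jan 1 is Tuesday.
2223: Wednesday
2224: Thursday (leap)
2225: Saturday
2226: Sunday
2227: Monday
2228: Tuesday (leap)
2229: Thursday
2230: Friday
2231: Saturday
2232: Sunday (leap)
2233: Tuesday
2234: Wednesday
2235: Thursday
2236: Friday (leap)
2236 begins on a Friday and is a leap year.

2236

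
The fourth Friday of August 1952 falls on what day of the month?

22

August 1, 1952 is a Friday, so the first Friday is the 1st.
The fourth Friday is 1 + 21 = 22.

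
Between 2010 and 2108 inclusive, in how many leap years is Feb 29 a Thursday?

3

Leap years in 2010–2108: 24 of them.
Feb 29 weekday advances by 5 (mod 7) from one leap year to the next four years later (or differs when a century non-leap intervenes).
Leap-day weekdays: 2012:Wed 2016:Mon 2020:Sat 2024:Thu✓ 2028:Tue 2032:Sun 2036:Fri 2040:Wed 2044:Mon 2048:Sat 2052:Thu✓ 2056:Tue 2060:Sun 2064:Fri 2068:Wed 2072:Mon 2076:Sat 2080:Thu✓ 2084:Tue 2088:Sun 2092:Fri 2096:Wed 2104:Fri 2108:Wed
Thursday: 2024, 2052, 2080 → 3.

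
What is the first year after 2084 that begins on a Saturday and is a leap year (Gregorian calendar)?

Jan 1 advances by 2 weekdays after a leap year and by 1 after a common year.
2084: Jan 1 is Saturday (leap).
2085: Monday
2086: Tuesday
2087: Wednesday
2088: Thursday (leap)
2089: Saturday
2090: Sunday
2091: Monday
2092: Tuesday (leap)
2093: Thursday
2094: Friday
2095: Saturday
2096: Sunday (leap)
2097: Tuesday
2098: Wednesday
2099: Thursday
2100: Friday
2101: Saturday
2102: Sunday
2103: Monday
2104: Tuesday (leap)
2105: Thursday
2106: Friday
2107: Saturday
2108: Sunday (leap)
2109: Tuesday
2110: Wednesday
2111: Thursday
2112: Friday (leap)
2113: Sunday
2114: Monday
2115: Tuesday
2116: Wednesday (leap)
2117: Friday
2118: Saturday
2119: Sunday
2120: Monday (leap)
2121: Wednesday
2122: Thursday
2123: Friday
2124: Saturday (leap)
2124 begins on a Saturday and is a leap year.

2124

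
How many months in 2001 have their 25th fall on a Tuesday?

Check the 25th of each month of 2001: Jan 25: Thu, Feb 25: Sun, Mar 25: Sun, Apr 25: Wed, May 25: Fri, Jun 25: Mon, Jul 25: Wed, Aug 25: Sat, Sep 25: Tue, Oct 25: Thu, Nov 25: Sun, Dec 25: Tue.
Tuesday occurs in September, December — 2 months.

2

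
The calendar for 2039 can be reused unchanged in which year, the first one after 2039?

Two years share a calendar iff Jan 1 falls on the same weekday and both are leap or both are common. 2039: Jan 1 is Saturday, common year.
2040: Jan 1 Sunday, leap
2041: Jan 1 Tuesday, common
2042: Jan 1 Wednesday, common
2043: Jan 1 Thursday, common
2044: Jan 1 Friday, leap
2045: Jan 1 Sunday, common
2046: Jan 1 Monday, common
2047: Jan 1 Tuesday, common
2048: Jan 1 Wednesday, leap
2049: Jan 1 Friday, common
2050: Jan 1 Saturday, common
2050 matches on both conditions.

2050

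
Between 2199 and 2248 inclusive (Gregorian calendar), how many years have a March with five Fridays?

March has 31 days; it has five Fridays when Friday falls among the first (month-length − 28) days — i.e. when March 1 is one of Friday/Thursday/Wednesday.
March 1 by year: 2199:Fri✓ 2200:Sat 2201:Sun 2202:Mon 2203:Tue 2204:Thu✓ 2205:Fri✓ 2206:Sat 2207:Sun 2208:Tue 2209:Wed✓ 2210:Thu✓ 2211:Fri✓ 2212:Sun 2213:Mon …(20 more)… 2234:Sat 2235:Sun 2236:Tue 2237:Wed✓ 2238:Thu✓ 2239:Fri✓ 2240:Sun 2241:Mon 2242:Tue 2243:Wed✓ 2244:Fri✓ 2245:Sat 2246:Sun 2247:Mon 2248:Wed✓
Years with five Fridays: 2199, 2204, 2205, 2209, 2210, 2211, 2215, 2216, 2220, 2221, 2222, 2226, 2227, 2232, 2233, 2237, 2238, 2239, 2243, 2244, 2248 → 21.

21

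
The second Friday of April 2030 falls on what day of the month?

April 1, 2030 is a Monday, so the first Friday is the 5th.
The second Friday is 5 + 7 = 12.

12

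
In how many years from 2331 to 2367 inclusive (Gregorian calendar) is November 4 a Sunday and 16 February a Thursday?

1

Check each year's weekday for November 4 and 16 February:
  2331: Wed/Mon  2332: Fri/Tue  2333: Sat/Thu  2334: Sun/Fri  2335: Mon/Sat  2336: Wed/Sun  2337: Thu/Tue  2338: Fri/Wed  2339: Sat/Thu  2340: Mon/Fri  2341: Tue/Sun  2342: Wed/Mon  2343: Thu/Tue  2344: Sat/Wed  …(9 more)…  2354: Thu/Tue  2355: Fri/Wed  2356: Sun/Thu ✓  2357: Mon/Sat  2358: Tue/Sun  2359: Wed/Mon  2360: Fri/Tue  2361: Sat/Thu  2362: Sun/Fri  2363: Mon/Sat  2364: Wed/Sun  2365: Thu/Tue  2366: Fri/Wed  2367: Sat/Thu
Both conditions hold in: 2356 — 1.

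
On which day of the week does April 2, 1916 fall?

Sunday

January 1, 1916 is a Saturday.
April 2 is day 93 of the year, i.e. 92 days after Jan 1.
92 mod 7 = 1, so advance 1 weekday from Saturday: Sunday.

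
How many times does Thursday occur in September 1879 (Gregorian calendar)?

September 1879 has 30 days and begins on Monday.
The first Thursday is September 4.
Thursdays fall on 4, 11, 18, 25 — that's 4.

4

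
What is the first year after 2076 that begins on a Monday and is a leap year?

2080

Jan 1 advances by 2 weekdays after a leap year and by 1 after a common year.
2076: Jan 1 is Wednesday (leap).
2077: Friday
2078: Saturday
2079: Sunday
2080: Monday (leap)
2080 begins on a Monday and is a leap year.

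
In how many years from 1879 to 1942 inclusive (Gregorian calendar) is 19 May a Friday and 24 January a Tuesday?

Check each year's weekday for 19 May and 24 January:
  1879: Mon/Fri  1880: Wed/Sat  1881: Thu/Mon  1882: Fri/Tue ✓  1883: Sat/Wed  1884: Mon/Thu  1885: Tue/Sat  1886: Wed/Sun  1887: Thu/Mon  1888: Sat/Tue  1889: Sun/Thu  1890: Mon/Fri  1891: Tue/Sat  1892: Thu/Sun  …(36 more)…  1929: Sun/Thu  1930: Mon/Fri  1931: Tue/Sat  1932: Thu/Sun  1933: Fri/Tue ✓  1934: Sat/Wed  1935: Sun/Thu  1936: Tue/Fri  1937: Wed/Sun  1938: Thu/Mon  1939: Fri/Tue ✓  1940: Sun/Wed  1941: Mon/Fri  1942: Tue/Sat
Both conditions hold in: 1882, 1893, 1899, 1905, 1911, 1922, 1933, 1939 — 8.

8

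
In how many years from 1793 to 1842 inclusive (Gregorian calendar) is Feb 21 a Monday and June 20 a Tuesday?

1

Check each year's weekday for Feb 21 and June 20:
  1793: Thu/Thu  1794: Fri/Fri  1795: Sat/Sat  1796: Sun/Mon  1797: Tue/Tue  1798: Wed/Wed  1799: Thu/Thu  1800: Fri/Fri  1801: Sat/Sat  1802: Sun/Sun  1803: Mon/Mon  1804: Tue/Wed  1805: Thu/Thu  1806: Fri/Fri  …(22 more)…  1829: Sat/Sat  1830: Sun/Sun  1831: Mon/Mon  1832: Tue/Wed  1833: Thu/Thu  1834: Fri/Fri  1835: Sat/Sat  1836: Sun/Mon  1837: Tue/Tue  1838: Wed/Wed  1839: Thu/Thu  1840: Fri/Sat  1841: Sun/Sun  1842: Mon/Mon
Both conditions hold in: 1820 — 1.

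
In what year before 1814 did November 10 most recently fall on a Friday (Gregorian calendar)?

1809

From one year to the next, a fixed date's weekday advances by 1, or by 2 when a Feb 29 lies between the two dates.
1814: November 10 is Thursday.
1813: Wednesday (−1)
1812: Tuesday (−1)
1811: Sunday (−2)
1810: Saturday (−1)
1809: Friday (−1)
November 10 falls on a Friday in 1809.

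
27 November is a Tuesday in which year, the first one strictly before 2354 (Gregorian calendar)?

From one year to the next, a fixed date's weekday advances by 1, or by 2 when a Feb 29 lies between the two dates.
2354: November 27 is Saturday.
2353: Friday (−1)
2352: Thursday (−1)
2351: Tuesday (−2)
27 November falls on a Tuesday in 2351.

2351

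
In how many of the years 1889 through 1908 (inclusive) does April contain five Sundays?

6

April has 30 days; it has five Sundays when Sunday falls among the first (month-length − 28) days — i.e. when April 1 is one of Sunday/Saturday.
April 1 by year: 1889:Mon 1890:Tue 1891:Wed 1892:Fri 1893:Sat✓ 1894:Sun✓ 1895:Mon 1896:Wed 1897:Thu 1898:Fri 1899:Sat✓ 1900:Sun✓ 1901:Mon 1902:Tue 1903:Wed 1904:Fri 1905:Sat✓ 1906:Sun✓ 1907:Mon 1908:Wed
Years with five Sundays: 1893, 1894, 1899, 1900, 1905, 1906 → 6.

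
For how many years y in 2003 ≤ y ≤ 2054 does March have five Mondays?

23

March has 31 days; it has five Mondays when Monday falls among the first (month-length − 28) days — i.e. when March 1 is one of Monday/Sunday/Saturday.
March 1 by year: 2003:Sat✓ 2004:Mon✓ 2005:Tue 2006:Wed 2007:Thu 2008:Sat✓ 2009:Sun✓ 2010:Mon✓ 2011:Tue 2012:Thu 2013:Fri 2014:Sat✓ 2015:Sun✓ 2016:Tue 2017:Wed …(22 more)… 2040:Thu 2041:Fri 2042:Sat✓ 2043:Sun✓ 2044:Tue 2045:Wed 2046:Thu 2047:Fri 2048:Sun✓ 2049:Mon✓ 2050:Tue 2051:Wed 2052:Fri 2053:Sat✓ 2054:Sun✓
Years with five Mondays: 2003, 2004, 2008, 2009, 2010, 2014, 2015, 2020, 2021, 2025, 2026, 2027, 2031, 2032, 2036, 2037, 2038, 2042, 2043, 2048, 2049, 2053, 2054 → 23.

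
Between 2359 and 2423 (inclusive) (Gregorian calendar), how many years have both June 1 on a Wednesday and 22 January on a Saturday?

Check each year's weekday for June 1 and 22 January:
  2359: Mon/Thu  2360: Wed/Fri  2361: Thu/Sun  2362: Fri/Mon  2363: Sat/Tue  2364: Mon/Wed  2365: Tue/Fri  2366: Wed/Sat ✓  2367: Thu/Sun  2368: Sat/Mon  2369: Sun/Wed  2370: Mon/Thu  2371: Tue/Fri  2372: Thu/Sat  …(37 more)…  2410: Tue/Fri  2411: Wed/Sat ✓  2412: Fri/Sun  2413: Sat/Tue  2414: Sun/Wed  2415: Mon/Thu  2416: Wed/Fri  2417: Thu/Sun  2418: Fri/Mon  2419: Sat/Tue  2420: Mon/Wed  2421: Tue/Fri  2422: Wed/Sat ✓  2423: Thu/Sun
Both conditions hold in: 2366, 2377, 2383, 2394, 2405, 2411, 2422 — 7.

7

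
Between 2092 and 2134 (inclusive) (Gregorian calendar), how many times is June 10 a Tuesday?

Track June 10's weekday year by year (advancing +1, or +2 across a Feb 29):
  2092: Tue ✓  2093: Wed (+1)  2094: Thu (+1)  2095: Fri (+1)  2096: Sun (+2)
  2097: Mon (+1)  2098: Tue (+1) ✓  2099: Wed (+1)  2100: Thu (+1)  2101: Fri (+1)
  2102: Sat (+1)  2103: Sun (+1)  2104: Tue (+2) ✓  2105: Wed (+1)  … (15 more years) …
  2121: Tue (+1) ✓  2122: Wed (+1)  2123: Thu (+1)  2124: Sat (+2)  2125: Sun (+1)
  2126: Mon (+1)  2127: Tue (+1) ✓  2128: Thu (+2)  2129: Fri (+1)  2130: Sat (+1)
  2131: Sun (+1)  2132: Tue (+2) ✓  2133: Wed (+1)  2134: Thu (+1)
Tuesday years: 2092, 2098, 2104, 2110, 2121, 2127, 2132 — 7 in total.

7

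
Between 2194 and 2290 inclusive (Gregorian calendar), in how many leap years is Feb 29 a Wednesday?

Leap years in 2194–2290: 23 of them.
Feb 29 weekday advances by 5 (mod 7) from one leap year to the next four years later (or differs when a century non-leap intervenes).
Leap-day weekdays: 2196:Mon 2204:Wed✓ 2208:Mon 2212:Sat 2216:Thu 2220:Tue 2224:Sun 2228:Fri 2232:Wed✓ 2236:Mon 2240:Sat 2244:Thu 2248:Tue 2252:Sun 2256:Fri 2260:Wed✓ 2264:Mon 2268:Sat 2272:Thu 2276:Tue 2280:Sun 2284:Fri 2288:Wed✓
Wednesday: 2204, 2232, 2260, 2288 → 4.

4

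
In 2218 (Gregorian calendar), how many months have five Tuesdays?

4

A month of length L has five Tuesdays iff its first Tuesday is on day ≤ L−28 (so day 1–3 in a 31-day month, 1–2 in a 30-day month, day 1 in a leap February).
Checking each month of 2218: Jan starts Thu (31d); Feb starts Sun (28d); Mar starts Sun (31d) ✓; Apr starts Wed (30d); May starts Fri (31d); Jun starts Mon (30d) ✓; Jul starts Wed (31d); Aug starts Sat (31d); Sep starts Tue (30d) ✓; Oct starts Thu (31d); Nov starts Sun (30d); Dec starts Tue (31d) ✓.
Five-Tuesday months: March, June, September, December → 4.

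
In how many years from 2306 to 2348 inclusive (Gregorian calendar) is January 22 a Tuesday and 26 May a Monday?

1

Check each year's weekday for January 22 and 26 May:
  2306: Mon/Sat  2307: Tue/Sun  2308: Wed/Tue  2309: Fri/Wed  2310: Sat/Thu  2311: Sun/Fri  2312: Mon/Sun  2313: Wed/Mon  2314: Thu/Tue  2315: Fri/Wed  2316: Sat/Fri  2317: Mon/Sat  2318: Tue/Sun  2319: Wed/Mon  …(15 more)…  2335: Tue/Sun  2336: Wed/Tue  2337: Fri/Wed  2338: Sat/Thu  2339: Sun/Fri  2340: Mon/Sun  2341: Wed/Mon  2342: Thu/Tue  2343: Fri/Wed  2344: Sat/Fri  2345: Mon/Sat  2346: Tue/Sun  2347: Wed/Mon  2348: Thu/Wed
Both conditions hold in: 2324 — 1.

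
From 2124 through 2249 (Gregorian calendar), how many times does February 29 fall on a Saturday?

Leap years in 2124–2249: 31 of them.
Feb 29 weekday advances by 5 (mod 7) from one leap year to the next four years later (or differs when a century non-leap intervenes).
Leap-day weekdays: 2124:Tue 2128:Sun 2132:Fri 2136:Wed 2140:Mon 2144:Sat✓ 2148:Thu 2152:Tue 2156:Sun 2160:Fri 2164:Wed 2168:Mon 2172:Sat✓ …(5 more)… 2196:Mon 2204:Wed 2208:Mon 2212:Sat✓ 2216:Thu 2220:Tue 2224:Sun 2228:Fri 2232:Wed 2236:Mon 2240:Sat✓ 2244:Thu 2248:Tue
Saturday: 2144, 2172, 2212, 2240 → 4.

4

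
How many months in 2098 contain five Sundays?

A month of length L has five Sundays iff its first Sunday is on day ≤ L−28 (so day 1–3 in a 31-day month, 1–2 in a 30-day month, day 1 in a leap February).
Checking each month of 2098: Jan starts Wed (31d); Feb starts Sat (28d); Mar starts Sat (31d) ✓; Apr starts Tue (30d); May starts Thu (31d); Jun starts Sun (30d) ✓; Jul starts Tue (31d); Aug starts Fri (31d) ✓; Sep starts Mon (30d); Oct starts Wed (31d); Nov starts Sat (30d) ✓; Dec starts Mon (31d).
Five-Sunday months: March, June, August, November → 4.

4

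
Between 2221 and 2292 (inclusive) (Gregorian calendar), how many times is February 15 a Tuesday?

Track February 15's weekday year by year (advancing +1, or +2 across a Feb 29):
  2221: Thu  2222: Fri (+1)  2223: Sat (+1)  2224: Sun (+1)  2225: Tue (+2) ✓
  2226: Wed (+1)  2227: Thu (+1)  2228: Fri (+1)  2229: Sun (+2)  2230: Mon (+1)
  2231: Tue (+1) ✓  2232: Wed (+1)  2233: Fri (+2)  2234: Sat (+1)  … (44 more years) …
  2279: Sat (+1)  2280: Sun (+1)  2281: Tue (+2) ✓  2282: Wed (+1)  2283: Thu (+1)
  2284: Fri (+1)  2285: Sun (+2)  2286: Mon (+1)  2287: Tue (+1) ✓  2288: Wed (+1)
  2289: Fri (+2)  2290: Sat (+1)  2291: Sun (+1)  2292: Mon (+1)
Tuesday years: 2225, 2231, 2242, 2248, 2253, 2259, 2270, 2276, 2281, 2287 — 10 in total.

10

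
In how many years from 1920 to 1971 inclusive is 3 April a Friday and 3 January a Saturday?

6

Check each year's weekday for 3 April and 3 January:
  1920: Sat/Sat  1921: Sun/Mon  1922: Mon/Tue  1923: Tue/Wed  1924: Thu/Thu  1925: Fri/Sat ✓  1926: Sat/Sun  1927: Sun/Mon  1928: Tue/Tue  1929: Wed/Thu  1930: Thu/Fri  1931: Fri/Sat ✓  1932: Sun/Sun  1933: Mon/Tue  …(24 more)…  1958: Thu/Fri  1959: Fri/Sat ✓  1960: Sun/Sun  1961: Mon/Tue  1962: Tue/Wed  1963: Wed/Thu  1964: Fri/Fri  1965: Sat/Sun  1966: Sun/Mon  1967: Mon/Tue  1968: Wed/Wed  1969: Thu/Fri  1970: Fri/Sat ✓  1971: Sat/Sun
Both conditions hold in: 1925, 1931, 1942, 1953, 1959, 1970 — 6.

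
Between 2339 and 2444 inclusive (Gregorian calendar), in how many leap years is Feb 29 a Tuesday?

4

Leap years in 2339–2444: 27 of them.
Feb 29 weekday advances by 5 (mod 7) from one leap year to the next four years later (or differs when a century non-leap intervenes).
Leap-day weekdays: 2340:Thu 2344:Tue✓ 2348:Sun 2352:Fri 2356:Wed 2360:Mon 2364:Sat 2368:Thu 2372:Tue✓ 2376:Sun 2380:Fri 2384:Wed 2388:Mon 2392:Sat 2396:Thu 2400:Tue✓ 2404:Sun 2408:Fri 2412:Wed 2416:Mon 2420:Sat 2424:Thu 2428:Tue✓ 2432:Sun 2436:Fri 2440:Wed 2444:Mon
Tuesday: 2344, 2372, 2400, 2428 → 4.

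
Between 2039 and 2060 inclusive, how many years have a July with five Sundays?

July has 31 days; it has five Sundays when Sunday falls among the first (month-length − 28) days — i.e. when July 1 is one of Sunday/Saturday/Friday.
July 1 by year: 2039:Fri✓ 2040:Sun✓ 2041:Mon 2042:Tue 2043:Wed 2044:Fri✓ 2045:Sat✓ 2046:Sun✓ 2047:Mon 2048:Wed 2049:Thu 2050:Fri✓ 2051:Sat✓ 2052:Mon 2053:Tue 2054:Wed 2055:Thu 2056:Sat✓ 2057:Sun✓ 2058:Mon 2059:Tue 2060:Thu
Years with five Sundays: 2039, 2040, 2044, 2045, 2046, 2050, 2051, 2056, 2057 → 9.

9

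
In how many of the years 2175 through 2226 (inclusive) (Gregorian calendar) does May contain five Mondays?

22

May has 31 days; it has five Mondays when Monday falls among the first (month-length − 28) days — i.e. when May 1 is one of Monday/Sunday/Saturday.
May 1 by year: 2175:Mon✓ 2176:Wed 2177:Thu 2178:Fri 2179:Sat✓ 2180:Mon✓ 2181:Tue 2182:Wed 2183:Thu 2184:Sat✓ 2185:Sun✓ 2186:Mon✓ 2187:Tue 2188:Thu 2189:Fri …(22 more)… 2212:Fri 2213:Sat✓ 2214:Sun✓ 2215:Mon✓ 2216:Wed 2217:Thu 2218:Fri 2219:Sat✓ 2220:Mon✓ 2221:Tue 2222:Wed 2223:Thu 2224:Sat✓ 2225:Sun✓ 2226:Mon✓
Years with five Mondays: 2175, 2179, 2180, 2184, 2185, 2186, 2190, 2191, 2196, 2197, 2202, 2203, 2208, 2209, 2213, 2214, 2215, 2219, 2220, 2224, 2225, 2226 → 22.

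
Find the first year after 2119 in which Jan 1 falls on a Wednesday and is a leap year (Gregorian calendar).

2144

Jan 1 advances by 2 weekdays after a leap year and by 1 after a common year.
2119: Jan 1 is Sunday.
2120: Monday (leap)
2121: Wednesday
2122: Thursday
2123: Friday
2124: Saturday (leap)
2125: Monday
2126: Tuesday
2127: Wednesday
2128: Thursday (leap)
2129: Saturday
2130: Sunday
2131: Monday
2132: Tuesday (leap)
2133: Thursday
2134: Friday
2135: Saturday
2136: Sunday (leap)
2137: Tuesday
2138: Wednesday
2139: Thursday
2140: Friday (leap)
2141: Sunday
2142: Monday
2143: Tuesday
2144: Wednesday (leap)
2144 begins on a Wednesday and is a leap year.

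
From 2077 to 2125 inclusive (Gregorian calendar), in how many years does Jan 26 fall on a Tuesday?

8

Track Jan 26's weekday year by year (advancing +1, or +2 across a Feb 29):
  2077: Tue ✓  2078: Wed (+1)  2079: Thu (+1)  2080: Fri (+1)  2081: Sun (+2)
  2082: Mon (+1)  2083: Tue (+1) ✓  2084: Wed (+1)  2085: Fri (+2)  2086: Sat (+1)
  2087: Sun (+1)  2088: Mon (+1)  2089: Wed (+2)  2090: Thu (+1)  … (21 more years) …
  2112: Tue (+1) ✓  2113: Thu (+2)  2114: Fri (+1)  2115: Sat (+1)  2116: Sun (+1)
  2117: Tue (+2) ✓  2118: Wed (+1)  2119: Thu (+1)  2120: Fri (+1)  2121: Sun (+2)
  2122: Mon (+1)  2123: Tue (+1) ✓  2124: Wed (+1)  2125: Fri (+2)
Tuesday years: 2077, 2083, 2094, 2100, 2106, 2112, 2117, 2123 — 8 in total.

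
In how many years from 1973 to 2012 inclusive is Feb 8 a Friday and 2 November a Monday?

Check each year's weekday for Feb 8 and 2 November:
  1973: Thu/Fri  1974: Fri/Sat  1975: Sat/Sun  1976: Sun/Tue  1977: Tue/Wed  1978: Wed/Thu  1979: Thu/Fri  1980: Fri/Sun  1981: Sun/Mon  1982: Mon/Tue  1983: Tue/Wed  1984: Wed/Fri  1985: Fri/Sat  1986: Sat/Sun  …(12 more)…  1999: Mon/Tue  2000: Tue/Thu  2001: Thu/Fri  2002: Fri/Sat  2003: Sat/Sun  2004: Sun/Tue  2005: Tue/Wed  2006: Wed/Thu  2007: Thu/Fri  2008: Fri/Sun  2009: Sun/Mon  2010: Mon/Tue  2011: Tue/Wed  2012: Wed/Fri
Both conditions hold in: no year — 0.

0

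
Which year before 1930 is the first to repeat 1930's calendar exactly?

1919

Two years share a calendar iff Jan 1 falls on the same weekday and both are leap or both are common. 1930: Jan 1 is Wednesday, common year.
1929: Jan 1 Tuesday, common
1928: Jan 1 Sunday, leap
1927: Jan 1 Saturday, common
1926: Jan 1 Friday, common
1925: Jan 1 Thursday, common
1924: Jan 1 Tuesday, leap
1923: Jan 1 Monday, common
1922: Jan 1 Sunday, common
1921: Jan 1 Saturday, common
1920: Jan 1 Thursday, leap
1919: Jan 1 Wednesday, common
1919 matches on both conditions.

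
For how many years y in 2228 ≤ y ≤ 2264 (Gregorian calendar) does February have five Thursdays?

1

February has 28 days (29 in leap years); it has five Thursdays when Thursday falls among the first (month-length − 28) days — i.e. when February 1 is Thursday in a leap year (never in a common year).
February 1 by year: 2228:Fri 2229:Sun 2230:Mon 2231:Tue 2232:Wed 2233:Fri 2234:Sat 2235:Sun 2236:Mon 2237:Wed 2238:Thu 2239:Fri 2240:Sat 2241:Mon 2242:Tue …(7 more)… 2250:Fri 2251:Sat 2252:Sun 2253:Tue 2254:Wed 2255:Thu 2256:Fri 2257:Sun 2258:Mon 2259:Tue 2260:Wed 2261:Fri 2262:Sat 2263:Sun 2264:Mon
Years with five Thursdays: 2244 → 1.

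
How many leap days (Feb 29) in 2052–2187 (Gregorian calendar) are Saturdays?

4

Leap years in 2052–2187: 33 of them.
Feb 29 weekday advances by 5 (mod 7) from one leap year to the next four years later (or differs when a century non-leap intervenes).
Leap-day weekdays: 2052:Thu 2056:Tue 2060:Sun 2064:Fri 2068:Wed 2072:Mon 2076:Sat✓ 2080:Thu 2084:Tue 2088:Sun 2092:Fri 2096:Wed 2104:Fri …(7 more)… 2136:Wed 2140:Mon 2144:Sat✓ 2148:Thu 2152:Tue 2156:Sun 2160:Fri 2164:Wed 2168:Mon 2172:Sat✓ 2176:Thu 2180:Tue 2184:Sun
Saturday: 2076, 2116, 2144, 2172 → 4.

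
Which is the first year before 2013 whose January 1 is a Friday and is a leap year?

Jan 1 advances by 2 weekdays after a leap year and by 1 after a common year.
2013: Jan 1 is Tuesday.
2012: Sunday (leap)
2011: Saturday
2010: Friday
2009: Thursday
2008: Tuesday (leap)
2007: Monday
2006: Sunday
2005: Saturday
2004: Thursday (leap)
2003: Wednesday
2002: Tuesday
2001: Monday
2000: Saturday (leap)
1999: Friday
1998: Thursday
1997: Wednesday
1996: Monday (leap)
1995: Sunday
1994: Saturday
1993: Friday
1992: Wednesday (leap)
1991: Tuesday
1990: Monday
1989: Sunday
1988: Friday (leap)
1988 begins on a Friday and is a leap year.

1988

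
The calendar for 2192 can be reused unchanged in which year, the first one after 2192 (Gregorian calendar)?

Two years share a calendar iff Jan 1 falls on the same weekday and both are leap or both are common. 2192: Jan 1 is Sunday, leap year.
2193: Jan 1 Tuesday, common
2194: Jan 1 Wednesday, common
2195: Jan 1 Thursday, common
2196: Jan 1 Friday, leap
2197: Jan 1 Sunday, common
2198: Jan 1 Monday, common
2199: Jan 1 Tuesday, common
2200: Jan 1 Wednesday, common
2201: Jan 1 Thursday, common
2202: Jan 1 Friday, common
2203: Jan 1 Saturday, common
2204: Jan 1 Sunday, leap
2204 matches on both conditions.

2204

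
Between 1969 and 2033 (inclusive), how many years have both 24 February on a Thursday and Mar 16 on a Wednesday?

Check each year's weekday for 24 February and Mar 16:
  1969: Mon/Sun  1970: Tue/Mon  1971: Wed/Tue  1972: Thu/Thu  1973: Sat/Fri  1974: Sun/Sat  1975: Mon/Sun  1976: Tue/Tue  1977: Thu/Wed ✓  1978: Fri/Thu  1979: Sat/Fri  1980: Sun/Sun  1981: Tue/Mon  1982: Wed/Tue  …(37 more)…  2020: Mon/Mon  2021: Wed/Tue  2022: Thu/Wed ✓  2023: Fri/Thu  2024: Sat/Sat  2025: Mon/Sun  2026: Tue/Mon  2027: Wed/Tue  2028: Thu/Thu  2029: Sat/Fri  2030: Sun/Sat  2031: Mon/Sun  2032: Tue/Tue  2033: Thu/Wed ✓
Both conditions hold in: 1977, 1983, 1994, 2005, 2011, 2022, 2033 — 7.

7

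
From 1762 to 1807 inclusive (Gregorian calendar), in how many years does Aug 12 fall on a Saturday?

Track Aug 12's weekday year by year (advancing +1, or +2 across a Feb 29):
  1762: Thu  1763: Fri (+1)  1764: Sun (+2)  1765: Mon (+1)  1766: Tue (+1)
  1767: Wed (+1)  1768: Fri (+2)  1769: Sat (+1) ✓  1770: Sun (+1)  1771: Mon (+1)
  1772: Wed (+2)  1773: Thu (+1)  1774: Fri (+1)  1775: Sat (+1) ✓  … (18 more years) …
  1794: Tue (+1)  1795: Wed (+1)  1796: Fri (+2)  1797: Sat (+1) ✓  1798: Sun (+1)
  1799: Mon (+1)  1800: Tue (+1)  1801: Wed (+1)  1802: Thu (+1)  1803: Fri (+1)
  1804: Sun (+2)  1805: Mon (+1)  1806: Tue (+1)  1807: Wed (+1)
Saturday years: 1769, 1775, 1780, 1786, 1797 — 5 in total.

5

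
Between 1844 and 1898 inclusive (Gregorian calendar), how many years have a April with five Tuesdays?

16

April has 30 days; it has five Tuesdays when Tuesday falls among the first (month-length − 28) days — i.e. when April 1 is one of Tuesday/Monday.
April 1 by year: 1844:Mon✓ 1845:Tue✓ 1846:Wed 1847:Thu 1848:Sat 1849:Sun 1850:Mon✓ 1851:Tue✓ 1852:Thu 1853:Fri 1854:Sat 1855:Sun 1856:Tue✓ 1857:Wed 1858:Thu …(25 more)… 1884:Tue✓ 1885:Wed 1886:Thu 1887:Fri 1888:Sun 1889:Mon✓ 1890:Tue✓ 1891:Wed 1892:Fri 1893:Sat 1894:Sun 1895:Mon✓ 1896:Wed 1897:Thu 1898:Fri
Years with five Tuesdays: 1844, 1845, 1850, 1851, 1856, 1861, 1862, 1867, 1872, 1873, 1878, 1879, 1884, 1889, 1890, 1895 → 16.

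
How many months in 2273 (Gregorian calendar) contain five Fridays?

A month of length L has five Fridays iff its first Friday is on day ≤ L−28 (so day 1–3 in a 31-day month, 1–2 in a 30-day month, day 1 in a leap February).
Checking each month of 2273: Jan starts Wed (31d) ✓; Feb starts Sat (28d); Mar starts Sat (31d); Apr starts Tue (30d); May starts Thu (31d) ✓; Jun starts Sun (30d); Jul starts Tue (31d); Aug starts Fri (31d) ✓; Sep starts Mon (30d); Oct starts Wed (31d) ✓; Nov starts Sat (30d); Dec starts Mon (31d).
Five-Friday months: January, May, August, October → 4.

4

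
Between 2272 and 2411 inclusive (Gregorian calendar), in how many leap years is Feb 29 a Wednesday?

4

Leap years in 2272–2411: 34 of them.
Feb 29 weekday advances by 5 (mod 7) from one leap year to the next four years later (or differs when a century non-leap intervenes).
Leap-day weekdays: 2272:Thu 2276:Tue 2280:Sun 2284:Fri 2288:Wed✓ 2292:Mon 2296:Sat 2304:Mon 2308:Sat 2312:Thu 2316:Tue 2320:Sun 2324:Fri …(8 more)… 2360:Mon 2364:Sat 2368:Thu 2372:Tue 2376:Sun 2380:Fri 2384:Wed✓ 2388:Mon 2392:Sat 2396:Thu 2400:Tue 2404:Sun 2408:Fri
Wednesday: 2288, 2328, 2356, 2384 → 4.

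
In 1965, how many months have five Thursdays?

A month of length L has five Thursdays iff its first Thursday is on day ≤ L−28 (so day 1–3 in a 31-day month, 1–2 in a 30-day month, day 1 in a leap February).
Checking each month of 1965: Jan starts Fri (31d); Feb starts Mon (28d); Mar starts Mon (31d); Apr starts Thu (30d) ✓; May starts Sat (31d); Jun starts Tue (30d); Jul starts Thu (31d) ✓; Aug starts Sun (31d); Sep starts Wed (30d) ✓; Oct starts Fri (31d); Nov starts Mon (30d); Dec starts Wed (31d) ✓.
Five-Thursday months: April, July, September, December → 4.

4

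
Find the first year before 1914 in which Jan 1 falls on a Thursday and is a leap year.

Jan 1 advances by 2 weekdays after a leap year and by 1 after a common year.
1914: Jan 1 is Thursday.
1913: Wednesday
1912: Monday (leap)
1911: Sunday
1910: Saturday
1909: Friday
1908: Wednesday (leap)
1907: Tuesday
1906: Monday
1905: Sunday
1904: Friday (leap)
1903: Thursday
1902: Wednesday
1901: Tuesday
1900: Monday
1899: Sunday
1898: Saturday
1897: Friday
1896: Wednesday (leap)
1895: Tuesday
1894: Monday
1893: Sunday
1892: Friday (leap)
1891: Thursday
1890: Wednesday
1889: Tuesday
1888: Sunday (leap)
1887: Saturday
1886: Friday
1885: Thursday
1884: Tuesday (leap)
1883: Monday
1882: Sunday
1881: Saturday
1880: Thursday (leap)
1880 begins on a Thursday and is a leap year.

1880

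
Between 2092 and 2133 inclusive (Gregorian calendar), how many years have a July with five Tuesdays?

July has 31 days; it has five Tuesdays when Tuesday falls among the first (month-length − 28) days — i.e. when July 1 is one of Tuesday/Monday/Sunday.
July 1 by year: 2092:Tue✓ 2093:Wed 2094:Thu 2095:Fri 2096:Sun✓ 2097:Mon✓ 2098:Tue✓ 2099:Wed 2100:Thu 2101:Fri 2102:Sat 2103:Sun✓ 2104:Tue✓ 2105:Wed 2106:Thu …(12 more)… 2119:Sat 2120:Mon✓ 2121:Tue✓ 2122:Wed 2123:Thu 2124:Sat 2125:Sun✓ 2126:Mon✓ 2127:Tue✓ 2128:Thu 2129:Fri 2130:Sat 2131:Sun✓ 2132:Tue✓ 2133:Wed
Years with five Tuesdays: 2092, 2096, 2097, 2098, 2103, 2104, 2108, 2109, 2110, 2114, 2115, 2120, 2121, 2125, 2126, 2127, 2131, 2132 → 18.

18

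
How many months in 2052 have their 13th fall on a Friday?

Check the 13th of each month of 2052: Jan 13: Sat, Feb 13: Tue, Mar 13: Wed, Apr 13: Sat, May 13: Mon, Jun 13: Thu, Jul 13: Sat, Aug 13: Tue, Sep 13: Fri, Oct 13: Sun, Nov 13: Wed, Dec 13: Fri.
Friday occurs in September, December — 2 months.

2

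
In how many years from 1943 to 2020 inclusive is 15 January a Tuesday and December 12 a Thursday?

9

Check each year's weekday for 15 January and December 12:
  1943: Fri/Sun  1944: Sat/Tue  1945: Mon/Wed  1946: Tue/Thu ✓  1947: Wed/Fri  1948: Thu/Sun  1949: Sat/Mon  1950: Sun/Tue  1951: Mon/Wed  1952: Tue/Fri  1953: Thu/Sat  1954: Fri/Sun  1955: Sat/Mon  1956: Sun/Wed  …(50 more)…  2007: Mon/Wed  2008: Tue/Fri  2009: Thu/Sat  2010: Fri/Sun  2011: Sat/Mon  2012: Sun/Wed  2013: Tue/Thu ✓  2014: Wed/Fri  2015: Thu/Sat  2016: Fri/Mon  2017: Sun/Tue  2018: Mon/Wed  2019: Tue/Thu ✓  2020: Wed/Sat
Both conditions hold in: 1946, 1957, 1963, 1974, 1985, 1991, 2002, 2013, 2019 — 9.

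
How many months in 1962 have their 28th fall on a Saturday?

2

Check the 28th of each month of 1962: Jan 28: Sun, Feb 28: Wed, Mar 28: Wed, Apr 28: Sat, May 28: Mon, Jun 28: Thu, Jul 28: Sat, Aug 28: Tue, Sep 28: Fri, Oct 28: Sun, Nov 28: Wed, Dec 28: Fri.
Saturday occurs in April, July — 2 months.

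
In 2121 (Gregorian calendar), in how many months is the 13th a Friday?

1

Check the 13th of each month of 2121: Jan 13: Mon, Feb 13: Thu, Mar 13: Thu, Apr 13: Sun, May 13: Tue, Jun 13: Fri, Jul 13: Sun, Aug 13: Wed, Sep 13: Sat, Oct 13: Mon, Nov 13: Thu, Dec 13: Sat.
Friday occurs in June — 1 month.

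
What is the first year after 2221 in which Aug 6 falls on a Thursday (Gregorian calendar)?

2229

From one year to the next, a fixed date's weekday advances by 1, or by 2 when a Feb 29 lies between the two dates.
2221: August 6 is Monday.
2222: Tuesday (+1)
2223: Wednesday (+1)
2224: Friday (+2)
2225: Saturday (+1)
2226: Sunday (+1)
2227: Monday (+1)
2228: Wednesday (+2)
2229: Thursday (+1)
Aug 6 falls on a Thursday in 2229.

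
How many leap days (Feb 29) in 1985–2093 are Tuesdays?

Leap years in 1985–2093: 27 of them.
Feb 29 weekday advances by 5 (mod 7) from one leap year to the next four years later (or differs when a century non-leap intervenes).
Leap-day weekdays: 1988:Mon 1992:Sat 1996:Thu 2000:Tue✓ 2004:Sun 2008:Fri 2012:Wed 2016:Mon 2020:Sat 2024:Thu 2028:Tue✓ 2032:Sun 2036:Fri 2040:Wed 2044:Mon 2048:Sat 2052:Thu 2056:Tue✓ 2060:Sun 2064:Fri 2068:Wed 2072:Mon 2076:Sat 2080:Thu 2084:Tue✓ 2088:Sun 2092:Fri
Tuesday: 2000, 2028, 2056, 2084 → 4.

4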